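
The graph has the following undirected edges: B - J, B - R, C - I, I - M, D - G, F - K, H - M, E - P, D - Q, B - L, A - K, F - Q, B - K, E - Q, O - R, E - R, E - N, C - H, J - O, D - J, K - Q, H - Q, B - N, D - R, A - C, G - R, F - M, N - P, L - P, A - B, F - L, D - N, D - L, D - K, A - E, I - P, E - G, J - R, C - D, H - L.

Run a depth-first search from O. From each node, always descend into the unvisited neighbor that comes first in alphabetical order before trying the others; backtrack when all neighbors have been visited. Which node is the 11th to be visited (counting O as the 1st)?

Visit O
O → J
J → B
B → A
A → C
C → D
D → G
G → E
E → N
N → P
P → I
I → M
M → F
F → K
K → Q
Q → H
H → L
E → R

Visit order: O, J, B, A, C, D, G, E, N, P, I, M, F, K, Q, H, L, R

I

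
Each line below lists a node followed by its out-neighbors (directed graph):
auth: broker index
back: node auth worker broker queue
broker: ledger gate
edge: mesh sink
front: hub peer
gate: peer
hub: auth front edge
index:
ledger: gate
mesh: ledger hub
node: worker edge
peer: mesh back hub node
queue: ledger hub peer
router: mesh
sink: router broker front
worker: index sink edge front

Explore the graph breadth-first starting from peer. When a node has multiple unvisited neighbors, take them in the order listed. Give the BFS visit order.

peer, mesh, back, hub, node, ledger, auth, worker, broker, queue, front, edge, gate, index, sink, router

Visit peer; enqueue mesh, back, hub, node → queue [mesh, back, hub, node]
Visit mesh; enqueue ledger → queue [back, hub, node, ledger]
Visit back; enqueue auth, worker, broker, queue → queue [hub, node, ledger, auth, worker, broker, queue]
Visit hub; enqueue front, edge → queue [node, ledger, auth, worker, broker, queue, front, edge]
Visit node → queue [ledger, auth, worker, broker, queue, front, edge]
Visit ledger; enqueue gate → queue [auth, worker, broker, queue, front, edge, gate]
Visit auth; enqueue index → queue [worker, broker, queue, front, edge, gate, index]
Visit worker; enqueue sink → queue [broker, queue, front, edge, gate, index, sink]
Visit broker → queue [queue, front, edge, gate, index, sink]
Visit queue → queue [front, edge, gate, index, sink]
Visit front → queue [edge, gate, index, sink]
Visit edge → queue [gate, index, sink]
Visit gate → queue [index, sink]
Visit index → queue [sink]
Visit sink; enqueue router → queue [router]
Visit router → queue []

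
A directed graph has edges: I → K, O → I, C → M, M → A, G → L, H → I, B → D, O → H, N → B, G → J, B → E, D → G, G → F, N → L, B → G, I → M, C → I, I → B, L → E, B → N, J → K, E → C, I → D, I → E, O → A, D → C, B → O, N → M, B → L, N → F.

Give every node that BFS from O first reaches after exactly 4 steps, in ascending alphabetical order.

Level 0: O
Level 1: A, H, I
Level 2: B, D, E, K, M
Level 3: C, G, L, N
Level 4: F, J

F, J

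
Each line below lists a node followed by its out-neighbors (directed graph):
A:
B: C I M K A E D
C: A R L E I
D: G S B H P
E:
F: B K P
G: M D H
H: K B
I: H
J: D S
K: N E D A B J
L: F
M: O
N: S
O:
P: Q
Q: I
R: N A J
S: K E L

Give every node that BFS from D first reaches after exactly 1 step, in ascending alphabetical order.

Level 0: D
Level 1: B, G, H, P, S
Level 2: A, C, E, I, K, L, M, Q
Level 3: F, J, N, O, R

B, G, H, P, S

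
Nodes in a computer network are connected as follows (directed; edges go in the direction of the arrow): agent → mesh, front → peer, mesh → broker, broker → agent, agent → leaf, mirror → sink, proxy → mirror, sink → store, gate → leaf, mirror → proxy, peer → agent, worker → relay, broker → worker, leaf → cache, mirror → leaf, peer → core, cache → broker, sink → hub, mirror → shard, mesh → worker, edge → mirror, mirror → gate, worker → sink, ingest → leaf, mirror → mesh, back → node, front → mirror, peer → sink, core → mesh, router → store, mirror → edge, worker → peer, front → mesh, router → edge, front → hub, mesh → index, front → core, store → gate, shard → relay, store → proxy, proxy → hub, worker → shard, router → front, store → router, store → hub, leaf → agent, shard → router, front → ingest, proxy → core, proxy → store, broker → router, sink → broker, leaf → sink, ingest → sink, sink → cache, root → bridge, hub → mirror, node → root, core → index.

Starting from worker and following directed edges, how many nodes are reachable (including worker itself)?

21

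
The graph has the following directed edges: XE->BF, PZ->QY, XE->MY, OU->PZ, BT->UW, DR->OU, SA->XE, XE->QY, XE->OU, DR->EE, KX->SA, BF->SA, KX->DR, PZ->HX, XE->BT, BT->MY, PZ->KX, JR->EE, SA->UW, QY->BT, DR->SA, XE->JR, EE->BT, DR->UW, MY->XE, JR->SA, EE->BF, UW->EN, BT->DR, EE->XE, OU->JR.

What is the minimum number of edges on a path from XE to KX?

Level 0: XE
Level 1: BF, BT, JR, MY, OU, QY
Level 2: DR, EE, PZ, SA, UW
Level 3: EN, HX, KX
KX first appears at level 3.

3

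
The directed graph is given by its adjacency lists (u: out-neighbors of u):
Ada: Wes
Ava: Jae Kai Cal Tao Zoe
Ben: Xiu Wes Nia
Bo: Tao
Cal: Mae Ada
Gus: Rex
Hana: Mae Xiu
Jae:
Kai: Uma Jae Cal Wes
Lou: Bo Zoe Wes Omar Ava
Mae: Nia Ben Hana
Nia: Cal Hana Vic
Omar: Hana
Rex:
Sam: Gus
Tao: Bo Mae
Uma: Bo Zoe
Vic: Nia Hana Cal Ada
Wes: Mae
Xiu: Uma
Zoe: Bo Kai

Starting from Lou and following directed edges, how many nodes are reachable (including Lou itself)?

18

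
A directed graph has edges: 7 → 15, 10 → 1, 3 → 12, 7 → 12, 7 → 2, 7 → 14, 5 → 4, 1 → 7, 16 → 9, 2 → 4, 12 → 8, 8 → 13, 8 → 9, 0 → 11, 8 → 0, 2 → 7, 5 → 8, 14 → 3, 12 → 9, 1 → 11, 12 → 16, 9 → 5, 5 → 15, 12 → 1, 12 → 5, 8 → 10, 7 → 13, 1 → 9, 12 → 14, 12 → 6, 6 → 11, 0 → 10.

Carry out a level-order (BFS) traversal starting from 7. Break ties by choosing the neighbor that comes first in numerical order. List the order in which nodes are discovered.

7, 2, 12, 13, 14, 15, 4, 1, 5, 6, 8, 9, 16, 3, 11, 0, 10

Visit 7; enqueue 2, 12, 13, 14, 15 → queue [2, 12, 13, 14, 15]
Visit 2; enqueue 4 → queue [12, 13, 14, 15, 4]
Visit 12; enqueue 1, 5, 6, 8, 9, 16 → queue [13, 14, 15, 4, 1, 5, 6, 8, 9, 16]
Visit 13 → queue [14, 15, 4, 1, 5, 6, 8, 9, 16]
Visit 14; enqueue 3 → queue [15, 4, 1, 5, 6, 8, 9, 16, 3]
Visit 15 → queue [4, 1, 5, 6, 8, 9, 16, 3]
Visit 4 → queue [1, 5, 6, 8, 9, 16, 3]
Visit 1; enqueue 11 → queue [5, 6, 8, 9, 16, 3, 11]
Visit 5 → queue [6, 8, 9, 16, 3, 11]
Visit 6 → queue [8, 9, 16, 3, 11]
Visit 8; enqueue 0, 10 → queue [9, 16, 3, 11, 0, 10]
Visit 9 → queue [16, 3, 11, 0, 10]
Visit 16 → queue [3, 11, 0, 10]
Visit 3 → queue [11, 0, 10]
Visit 11 → queue [0, 10]
Visit 0 → queue [10]
Visit 10 → queue []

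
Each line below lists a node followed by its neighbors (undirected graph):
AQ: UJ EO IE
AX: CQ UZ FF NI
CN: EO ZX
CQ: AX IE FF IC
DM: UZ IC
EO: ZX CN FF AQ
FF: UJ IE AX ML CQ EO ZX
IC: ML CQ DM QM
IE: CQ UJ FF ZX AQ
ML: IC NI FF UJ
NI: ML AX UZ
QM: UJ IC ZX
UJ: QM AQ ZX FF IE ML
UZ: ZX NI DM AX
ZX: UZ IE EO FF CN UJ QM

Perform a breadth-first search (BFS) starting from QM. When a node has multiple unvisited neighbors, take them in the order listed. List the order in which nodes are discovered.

QM, UJ, IC, ZX, AQ, FF, IE, ML, CQ, DM, UZ, EO, CN, AX, NI

Visit QM; enqueue UJ, IC, ZX → queue [UJ, IC, ZX]
Visit UJ; enqueue AQ, FF, IE, ML → queue [IC, ZX, AQ, FF, IE, ML]
Visit IC; enqueue CQ, DM → queue [ZX, AQ, FF, IE, ML, CQ, DM]
Visit ZX; enqueue UZ, EO, CN → queue [AQ, FF, IE, ML, CQ, DM, UZ, EO, CN]
Visit AQ → queue [FF, IE, ML, CQ, DM, UZ, EO, CN]
Visit FF; enqueue AX → queue [IE, ML, CQ, DM, UZ, EO, CN, AX]
Visit IE → queue [ML, CQ, DM, UZ, EO, CN, AX]
Visit ML; enqueue NI → queue [CQ, DM, UZ, EO, CN, AX, NI]
Visit CQ → queue [DM, UZ, EO, CN, AX, NI]
Visit DM → queue [UZ, EO, CN, AX, NI]
Visit UZ → queue [EO, CN, AX, NI]
Visit EO → queue [CN, AX, NI]
Visit CN → queue [AX, NI]
Visit AX → queue [NI]
Visit NI → queue []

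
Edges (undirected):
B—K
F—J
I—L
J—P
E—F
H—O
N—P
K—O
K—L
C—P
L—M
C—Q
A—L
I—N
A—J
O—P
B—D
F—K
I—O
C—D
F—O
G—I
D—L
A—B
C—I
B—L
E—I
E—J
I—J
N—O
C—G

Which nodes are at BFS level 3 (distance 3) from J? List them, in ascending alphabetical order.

D, H, M, Q

Level 0: J
Level 1: A, E, F, I, P
Level 2: B, C, G, K, L, N, O
Level 3: D, H, M, Q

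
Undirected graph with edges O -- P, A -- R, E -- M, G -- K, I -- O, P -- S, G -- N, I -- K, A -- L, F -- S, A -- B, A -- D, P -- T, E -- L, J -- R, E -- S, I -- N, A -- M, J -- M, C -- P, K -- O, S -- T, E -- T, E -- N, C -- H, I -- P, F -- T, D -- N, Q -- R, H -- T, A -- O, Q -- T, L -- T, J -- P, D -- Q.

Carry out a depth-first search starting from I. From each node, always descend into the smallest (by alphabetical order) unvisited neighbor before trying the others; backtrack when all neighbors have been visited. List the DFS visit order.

I K G N D A B L E M J P C H T F S Q R O

Visit I
I → K
K → G
G → N
N → D
D → A
A → B
A → L
L → E
E → M
M → J
J → P
P → C
C → H
H → T
T → F
F → S
T → Q
Q → R
P → O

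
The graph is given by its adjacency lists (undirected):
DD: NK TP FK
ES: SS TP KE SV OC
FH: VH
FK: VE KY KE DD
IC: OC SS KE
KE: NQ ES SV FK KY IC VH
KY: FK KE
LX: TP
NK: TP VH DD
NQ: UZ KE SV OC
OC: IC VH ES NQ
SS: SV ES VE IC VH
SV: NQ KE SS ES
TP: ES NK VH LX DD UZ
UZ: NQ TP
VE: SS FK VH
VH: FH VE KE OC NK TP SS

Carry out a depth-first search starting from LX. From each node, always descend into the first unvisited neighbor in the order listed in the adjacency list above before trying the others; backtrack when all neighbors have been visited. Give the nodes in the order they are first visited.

Visit LX
LX → TP
TP → ES
ES → SS
SS → SV
SV → NQ
NQ → UZ
NQ → KE
KE → FK
FK → VE
VE → VH
VH → FH
VH → OC
OC → IC
VH → NK
NK → DD
FK → KY

LX, TP, ES, SS, SV, NQ, UZ, KE, FK, VE, VH, FH, OC, IC, NK, DD, KY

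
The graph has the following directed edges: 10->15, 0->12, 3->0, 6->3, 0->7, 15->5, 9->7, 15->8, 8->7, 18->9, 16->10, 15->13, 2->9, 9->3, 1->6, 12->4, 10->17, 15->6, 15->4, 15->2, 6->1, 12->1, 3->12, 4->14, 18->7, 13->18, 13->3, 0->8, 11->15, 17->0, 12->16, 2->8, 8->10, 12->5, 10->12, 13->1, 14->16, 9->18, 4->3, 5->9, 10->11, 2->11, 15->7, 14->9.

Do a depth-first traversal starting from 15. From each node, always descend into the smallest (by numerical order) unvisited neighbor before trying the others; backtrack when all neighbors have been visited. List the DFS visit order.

15 → 2 → 8 → 7 → 10 → 11 → 12 → 1 → 6 → 3 → 0 → 4 → 14 → 9 → 18 → 16 → 5 → 17 → 13

Visit 15
15 → 2
2 → 8
8 → 7
8 → 10
10 → 11
10 → 12
12 → 1
1 → 6
6 → 3
3 → 0
12 → 4
4 → 14
14 → 9
9 → 18
14 → 16
12 → 5
10 → 17
15 → 13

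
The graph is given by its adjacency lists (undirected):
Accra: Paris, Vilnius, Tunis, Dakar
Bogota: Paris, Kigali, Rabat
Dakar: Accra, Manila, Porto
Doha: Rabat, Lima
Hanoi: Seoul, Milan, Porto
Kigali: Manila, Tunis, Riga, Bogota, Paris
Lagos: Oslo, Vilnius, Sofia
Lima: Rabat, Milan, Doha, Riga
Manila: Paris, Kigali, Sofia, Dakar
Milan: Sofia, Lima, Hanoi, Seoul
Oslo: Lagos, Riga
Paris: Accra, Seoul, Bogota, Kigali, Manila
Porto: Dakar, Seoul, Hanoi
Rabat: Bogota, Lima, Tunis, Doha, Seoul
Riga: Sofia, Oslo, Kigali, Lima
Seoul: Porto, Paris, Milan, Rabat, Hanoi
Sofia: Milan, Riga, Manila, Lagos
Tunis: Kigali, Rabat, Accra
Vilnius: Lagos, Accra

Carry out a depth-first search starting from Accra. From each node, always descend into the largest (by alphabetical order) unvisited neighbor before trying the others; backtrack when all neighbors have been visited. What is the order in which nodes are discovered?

Visit Accra
Accra → Vilnius
Vilnius → Lagos
Lagos → Sofia
Sofia → Riga
Riga → Oslo
Riga → Lima
Lima → Rabat
Rabat → Tunis
Tunis → Kigali
Kigali → Paris
Paris → Seoul
Seoul → Porto
Porto → Hanoi
Hanoi → Milan
Porto → Dakar
Dakar → Manila
Paris → Bogota
Rabat → Doha

Accra -> Vilnius -> Lagos -> Sofia -> Riga -> Oslo -> Lima -> Rabat -> Tunis -> Kigali -> Paris -> Seoul -> Porto -> Hanoi -> Milan -> Dakar -> Manila -> Bogota -> Doha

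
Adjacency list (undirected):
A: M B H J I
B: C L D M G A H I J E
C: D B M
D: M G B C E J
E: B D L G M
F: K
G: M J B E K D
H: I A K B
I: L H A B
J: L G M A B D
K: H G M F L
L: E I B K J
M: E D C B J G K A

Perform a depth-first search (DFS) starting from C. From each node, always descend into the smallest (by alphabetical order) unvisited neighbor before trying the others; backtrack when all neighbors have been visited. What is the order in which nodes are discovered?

C → B → A → H → I → L → E → D → G → J → M → K → F

Visit C
C → B
B → A
A → H
H → I
I → L
L → E
E → D
D → G
G → J
J → M
M → K
K → F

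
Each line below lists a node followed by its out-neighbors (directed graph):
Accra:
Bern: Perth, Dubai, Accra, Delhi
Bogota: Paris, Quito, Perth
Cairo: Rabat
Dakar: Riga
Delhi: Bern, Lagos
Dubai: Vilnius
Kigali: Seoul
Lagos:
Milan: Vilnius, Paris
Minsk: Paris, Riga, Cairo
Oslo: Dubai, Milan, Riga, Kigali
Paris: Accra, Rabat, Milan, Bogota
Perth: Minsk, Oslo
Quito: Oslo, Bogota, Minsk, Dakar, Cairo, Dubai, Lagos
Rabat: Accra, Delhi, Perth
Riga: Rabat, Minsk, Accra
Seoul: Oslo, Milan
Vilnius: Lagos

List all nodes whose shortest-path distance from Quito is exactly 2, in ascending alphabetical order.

Kigali, Milan, Paris, Perth, Rabat, Riga, Vilnius

Level 0: Quito
Level 1: Bogota, Cairo, Dakar, Dubai, Lagos, Minsk, Oslo
Level 2: Kigali, Milan, Paris, Perth, Rabat, Riga, Vilnius
Level 3: Accra, Delhi, Seoul
Level 4: Bern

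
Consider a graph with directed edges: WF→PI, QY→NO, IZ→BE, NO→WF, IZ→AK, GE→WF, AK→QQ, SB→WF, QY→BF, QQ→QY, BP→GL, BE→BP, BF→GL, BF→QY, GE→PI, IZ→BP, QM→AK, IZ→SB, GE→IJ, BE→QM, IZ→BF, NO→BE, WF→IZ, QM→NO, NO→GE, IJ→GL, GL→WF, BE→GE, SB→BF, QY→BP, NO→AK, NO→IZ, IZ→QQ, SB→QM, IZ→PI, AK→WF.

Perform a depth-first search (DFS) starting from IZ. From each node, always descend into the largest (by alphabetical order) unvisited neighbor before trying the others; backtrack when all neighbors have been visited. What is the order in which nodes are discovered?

Visit IZ
IZ → SB
SB → WF
WF → PI
SB → QM
QM → NO
NO → GE
GE → IJ
IJ → GL
NO → BE
BE → BP
NO → AK
AK → QQ
QQ → QY
QY → BF

IZ, SB, WF, PI, QM, NO, GE, IJ, GL, BE, BP, AK, QQ, QY, BF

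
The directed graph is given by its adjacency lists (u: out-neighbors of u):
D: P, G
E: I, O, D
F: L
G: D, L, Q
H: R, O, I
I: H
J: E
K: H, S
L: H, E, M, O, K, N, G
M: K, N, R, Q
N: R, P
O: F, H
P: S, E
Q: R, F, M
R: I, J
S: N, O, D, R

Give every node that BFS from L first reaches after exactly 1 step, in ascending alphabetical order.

Level 0: L
Level 1: E, G, H, K, M, N, O
Level 2: D, F, I, P, Q, R, S
Level 3: J

E, G, H, K, M, N, O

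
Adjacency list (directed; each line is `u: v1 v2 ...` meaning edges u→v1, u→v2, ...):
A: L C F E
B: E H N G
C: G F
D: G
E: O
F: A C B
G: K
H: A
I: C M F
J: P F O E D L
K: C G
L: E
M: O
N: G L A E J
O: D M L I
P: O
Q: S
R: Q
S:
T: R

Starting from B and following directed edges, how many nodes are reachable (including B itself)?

BFS from B visits: B, N, H, G, E, L, J, A, K, O, P, F, D, C, M, I
Reachable nodes: 16 of 20 total.

16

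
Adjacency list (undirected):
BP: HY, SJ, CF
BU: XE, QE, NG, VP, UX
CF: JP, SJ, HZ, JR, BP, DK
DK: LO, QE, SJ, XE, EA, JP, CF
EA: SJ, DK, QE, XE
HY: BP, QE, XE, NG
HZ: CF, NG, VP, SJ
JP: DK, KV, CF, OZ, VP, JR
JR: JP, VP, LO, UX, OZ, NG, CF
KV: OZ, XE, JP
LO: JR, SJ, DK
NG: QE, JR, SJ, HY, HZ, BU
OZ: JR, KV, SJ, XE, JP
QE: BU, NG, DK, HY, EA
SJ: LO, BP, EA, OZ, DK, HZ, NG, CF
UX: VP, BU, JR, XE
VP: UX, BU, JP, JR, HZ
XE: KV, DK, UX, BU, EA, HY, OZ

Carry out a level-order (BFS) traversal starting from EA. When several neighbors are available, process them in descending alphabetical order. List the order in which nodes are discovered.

EA, XE, SJ, QE, DK, UX, OZ, KV, HY, BU, NG, LO, HZ, CF, BP, JP, VP, JR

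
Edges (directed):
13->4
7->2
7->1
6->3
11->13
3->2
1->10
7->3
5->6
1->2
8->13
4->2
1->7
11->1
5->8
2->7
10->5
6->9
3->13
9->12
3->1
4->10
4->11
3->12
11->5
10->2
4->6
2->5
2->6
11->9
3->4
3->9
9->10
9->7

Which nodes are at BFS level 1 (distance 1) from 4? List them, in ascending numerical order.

Level 0: 4
Level 1: 2, 6, 10, 11
Level 2: 1, 3, 5, 7, 9, 13
Level 3: 8, 12

2, 6, 10, 11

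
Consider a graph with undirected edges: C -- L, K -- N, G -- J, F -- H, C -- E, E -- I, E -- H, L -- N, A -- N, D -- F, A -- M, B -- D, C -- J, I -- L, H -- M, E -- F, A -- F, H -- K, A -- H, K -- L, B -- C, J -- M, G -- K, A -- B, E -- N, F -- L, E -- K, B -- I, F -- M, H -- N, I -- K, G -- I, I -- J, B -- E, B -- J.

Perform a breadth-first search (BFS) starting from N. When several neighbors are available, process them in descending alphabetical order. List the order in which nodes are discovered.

N L K H E A I F C G M B J D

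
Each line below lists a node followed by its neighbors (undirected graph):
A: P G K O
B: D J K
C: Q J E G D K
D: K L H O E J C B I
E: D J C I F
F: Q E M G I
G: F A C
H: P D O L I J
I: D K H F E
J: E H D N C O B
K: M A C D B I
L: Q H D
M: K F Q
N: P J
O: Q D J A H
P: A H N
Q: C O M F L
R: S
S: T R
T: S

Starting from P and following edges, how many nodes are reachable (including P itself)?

BFS from P visits: P, A, H, N, G, K, O, D, L, I, J, F, C, M, B, Q, E
Reachable nodes: 17 of 20 total.

17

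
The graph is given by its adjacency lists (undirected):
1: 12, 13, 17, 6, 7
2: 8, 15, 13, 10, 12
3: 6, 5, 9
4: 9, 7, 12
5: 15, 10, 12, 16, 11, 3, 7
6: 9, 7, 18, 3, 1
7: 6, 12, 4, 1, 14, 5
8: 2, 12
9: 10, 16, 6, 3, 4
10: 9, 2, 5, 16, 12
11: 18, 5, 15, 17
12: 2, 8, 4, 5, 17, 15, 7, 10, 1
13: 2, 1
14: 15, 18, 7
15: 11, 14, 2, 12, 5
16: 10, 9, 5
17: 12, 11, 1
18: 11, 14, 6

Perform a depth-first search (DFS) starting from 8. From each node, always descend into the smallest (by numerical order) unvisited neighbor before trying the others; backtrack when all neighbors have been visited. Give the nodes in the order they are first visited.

Visit 8
8 → 2
2 → 10
10 → 5
5 → 3
3 → 6
6 → 1
1 → 7
7 → 4
4 → 9
9 → 16
4 → 12
12 → 15
15 → 11
11 → 17
11 → 18
18 → 14
1 → 13

8 → 2 → 10 → 5 → 3 → 6 → 1 → 7 → 4 → 9 → 16 → 12 → 15 → 11 → 17 → 18 → 14 → 13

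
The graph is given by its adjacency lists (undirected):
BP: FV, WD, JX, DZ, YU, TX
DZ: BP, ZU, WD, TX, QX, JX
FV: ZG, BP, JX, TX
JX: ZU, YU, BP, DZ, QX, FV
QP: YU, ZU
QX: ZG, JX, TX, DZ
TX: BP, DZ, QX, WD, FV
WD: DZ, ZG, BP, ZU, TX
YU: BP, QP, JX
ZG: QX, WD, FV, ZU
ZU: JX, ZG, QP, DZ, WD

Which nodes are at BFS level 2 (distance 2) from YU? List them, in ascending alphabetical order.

Level 0: YU
Level 1: BP, JX, QP
Level 2: DZ, FV, QX, TX, WD, ZU
Level 3: ZG

DZ, FV, QX, TX, WD, ZU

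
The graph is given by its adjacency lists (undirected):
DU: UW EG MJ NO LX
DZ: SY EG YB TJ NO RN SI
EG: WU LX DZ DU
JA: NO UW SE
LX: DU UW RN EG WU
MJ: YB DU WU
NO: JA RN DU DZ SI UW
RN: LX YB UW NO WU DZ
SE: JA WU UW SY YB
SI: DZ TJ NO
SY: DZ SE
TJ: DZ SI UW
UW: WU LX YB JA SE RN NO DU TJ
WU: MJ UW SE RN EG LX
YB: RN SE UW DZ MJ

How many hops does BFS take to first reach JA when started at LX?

2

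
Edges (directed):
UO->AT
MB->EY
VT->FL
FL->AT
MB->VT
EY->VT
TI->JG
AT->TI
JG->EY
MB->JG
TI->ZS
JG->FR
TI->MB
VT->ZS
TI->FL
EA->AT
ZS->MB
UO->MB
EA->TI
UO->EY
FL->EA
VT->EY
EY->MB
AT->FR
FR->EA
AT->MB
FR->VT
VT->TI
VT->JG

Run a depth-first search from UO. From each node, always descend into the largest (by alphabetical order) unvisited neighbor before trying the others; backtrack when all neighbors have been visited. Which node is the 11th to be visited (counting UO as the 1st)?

Visit UO
UO → MB
MB → VT
VT → ZS
VT → TI
TI → JG
JG → FR
FR → EA
EA → AT
JG → EY
TI → FL

Visit order: UO, MB, VT, ZS, TI, JG, FR, EA, AT, EY, FL

FL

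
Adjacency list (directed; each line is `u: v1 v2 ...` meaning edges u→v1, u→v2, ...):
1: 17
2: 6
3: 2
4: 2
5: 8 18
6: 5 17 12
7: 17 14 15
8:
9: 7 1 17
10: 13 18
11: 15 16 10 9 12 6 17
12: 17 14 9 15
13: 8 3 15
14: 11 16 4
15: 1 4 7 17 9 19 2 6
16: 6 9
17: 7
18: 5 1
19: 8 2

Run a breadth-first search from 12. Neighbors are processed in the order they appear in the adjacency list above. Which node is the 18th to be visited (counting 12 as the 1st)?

18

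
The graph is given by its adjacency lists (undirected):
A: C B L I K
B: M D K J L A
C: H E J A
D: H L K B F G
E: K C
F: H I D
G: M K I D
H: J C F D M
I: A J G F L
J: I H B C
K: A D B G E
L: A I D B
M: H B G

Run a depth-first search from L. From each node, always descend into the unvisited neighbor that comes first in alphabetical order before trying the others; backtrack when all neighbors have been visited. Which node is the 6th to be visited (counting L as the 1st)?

H

Visit L
L → A
A → B
B → D
D → F
F → H
H → C
C → E
E → K
K → G
G → I
I → J
G → M

Visit order: L, A, B, D, F, H, C, E, K, G, I, J, M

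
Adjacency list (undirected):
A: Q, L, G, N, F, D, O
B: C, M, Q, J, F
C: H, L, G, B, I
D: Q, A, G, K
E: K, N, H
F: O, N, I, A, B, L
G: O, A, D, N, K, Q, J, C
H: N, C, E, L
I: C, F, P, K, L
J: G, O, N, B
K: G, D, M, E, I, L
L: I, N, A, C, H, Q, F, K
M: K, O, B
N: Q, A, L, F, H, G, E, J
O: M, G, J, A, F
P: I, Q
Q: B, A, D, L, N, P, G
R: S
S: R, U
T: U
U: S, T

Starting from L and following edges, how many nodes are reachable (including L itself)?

BFS from L visits: L, A, C, F, H, I, K, N, Q, D, G, O, B, E, P, M, J
Reachable nodes: 17 of 21 total.

17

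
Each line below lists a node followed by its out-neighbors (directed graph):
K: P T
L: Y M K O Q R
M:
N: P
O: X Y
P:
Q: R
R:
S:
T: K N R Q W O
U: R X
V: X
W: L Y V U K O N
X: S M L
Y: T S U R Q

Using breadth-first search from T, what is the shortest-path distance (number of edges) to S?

3

Level 0: T
Level 1: K, N, O, Q, R, W
Level 2: L, P, U, V, X, Y
Level 3: M, S
S first appears at level 3.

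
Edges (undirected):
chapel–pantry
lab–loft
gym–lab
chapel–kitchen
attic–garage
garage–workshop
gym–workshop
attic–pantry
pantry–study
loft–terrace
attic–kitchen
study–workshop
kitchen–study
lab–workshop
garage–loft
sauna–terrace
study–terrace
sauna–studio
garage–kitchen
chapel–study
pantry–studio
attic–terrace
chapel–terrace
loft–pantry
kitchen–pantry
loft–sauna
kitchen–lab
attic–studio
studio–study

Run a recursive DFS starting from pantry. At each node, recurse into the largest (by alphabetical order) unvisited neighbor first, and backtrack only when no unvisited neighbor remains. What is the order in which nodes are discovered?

pantry, study, workshop, lab, loft, terrace, sauna, studio, attic, kitchen, garage, chapel, gym

Visit pantry
pantry → study
study → workshop
workshop → lab
lab → loft
loft → terrace
terrace → sauna
sauna → studio
studio → attic
attic → kitchen
kitchen → garage
kitchen → chapel
lab → gym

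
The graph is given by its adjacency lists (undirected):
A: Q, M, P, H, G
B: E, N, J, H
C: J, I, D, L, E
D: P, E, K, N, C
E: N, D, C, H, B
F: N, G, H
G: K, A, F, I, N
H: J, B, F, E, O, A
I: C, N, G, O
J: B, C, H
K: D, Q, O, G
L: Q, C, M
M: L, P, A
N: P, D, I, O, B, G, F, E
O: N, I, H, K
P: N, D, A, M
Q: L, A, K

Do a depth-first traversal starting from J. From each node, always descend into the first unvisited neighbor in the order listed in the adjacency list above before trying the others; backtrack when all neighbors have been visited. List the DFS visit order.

J → B → E → N → P → D → K → Q → L → C → I → G → A → M → H → F → O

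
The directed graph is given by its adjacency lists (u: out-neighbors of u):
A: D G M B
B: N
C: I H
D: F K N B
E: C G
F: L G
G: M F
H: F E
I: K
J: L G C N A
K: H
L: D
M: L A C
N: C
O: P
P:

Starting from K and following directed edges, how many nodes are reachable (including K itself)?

BFS from K visits: K, H, F, E, L, G, C, D, M, I, N, B, A
Reachable nodes: 13 of 16 total.

13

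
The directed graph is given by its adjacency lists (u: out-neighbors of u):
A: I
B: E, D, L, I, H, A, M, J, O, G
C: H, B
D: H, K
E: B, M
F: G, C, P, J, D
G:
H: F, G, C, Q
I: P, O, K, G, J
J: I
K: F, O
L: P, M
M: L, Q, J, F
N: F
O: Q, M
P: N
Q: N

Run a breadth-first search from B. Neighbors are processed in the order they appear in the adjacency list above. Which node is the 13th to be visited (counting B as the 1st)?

P

Visit B; enqueue E, D, L, I, H, A, M, J, O, G → queue [E, D, L, I, H, A, M, J, O, G]
Visit E → queue [D, L, I, H, A, M, J, O, G]
Visit D; enqueue K → queue [L, I, H, A, M, J, O, G, K]
Visit L; enqueue P → queue [I, H, A, M, J, O, G, K, P]
Visit I → queue [H, A, M, J, O, G, K, P]
Visit H; enqueue F, C, Q → queue [A, M, J, O, G, K, P, F, C, Q]
Visit A → queue [M, J, O, G, K, P, F, C, Q]
Visit M → queue [J, O, G, K, P, F, C, Q]
Visit J → queue [O, G, K, P, F, C, Q]
Visit O → queue [G, K, P, F, C, Q]
Visit G → queue [K, P, F, C, Q]
Visit K → queue [P, F, C, Q]
Visit P; enqueue N → queue [F, C, Q, N]
Visit F → queue [C, Q, N]
Visit C → queue [Q, N]
Visit Q → queue [N]
Visit N → queue []

Visit order: B, E, D, L, I, H, A, M, J, O, G, K, P, F, C, Q, N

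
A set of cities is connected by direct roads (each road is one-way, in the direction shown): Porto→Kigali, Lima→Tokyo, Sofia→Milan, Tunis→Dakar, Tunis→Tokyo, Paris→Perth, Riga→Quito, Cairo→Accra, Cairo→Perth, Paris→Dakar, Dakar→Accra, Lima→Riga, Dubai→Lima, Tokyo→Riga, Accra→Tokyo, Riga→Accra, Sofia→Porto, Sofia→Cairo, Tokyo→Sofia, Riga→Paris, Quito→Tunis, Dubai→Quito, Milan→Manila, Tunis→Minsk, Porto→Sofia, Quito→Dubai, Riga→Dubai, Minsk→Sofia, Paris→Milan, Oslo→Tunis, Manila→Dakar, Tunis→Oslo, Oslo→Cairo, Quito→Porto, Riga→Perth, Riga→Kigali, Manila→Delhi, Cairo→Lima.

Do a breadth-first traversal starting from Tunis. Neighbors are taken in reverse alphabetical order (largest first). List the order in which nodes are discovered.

Visit Tunis; enqueue Tokyo, Oslo, Minsk, Dakar → queue [Tokyo, Oslo, Minsk, Dakar]
Visit Tokyo; enqueue Sofia, Riga → queue [Oslo, Minsk, Dakar, Sofia, Riga]
Visit Oslo; enqueue Cairo → queue [Minsk, Dakar, Sofia, Riga, Cairo]
Visit Minsk → queue [Dakar, Sofia, Riga, Cairo]
Visit Dakar; enqueue Accra → queue [Sofia, Riga, Cairo, Accra]
Visit Sofia; enqueue Porto, Milan → queue [Riga, Cairo, Accra, Porto, Milan]
Visit Riga; enqueue Quito, Perth, Paris, Kigali, Dubai → queue [Cairo, Accra, Porto, Milan, Quito, Perth, Paris, Kigali, Dubai]
Visit Cairo; enqueue Lima → queue [Accra, Porto, Milan, Quito, Perth, Paris, Kigali, Dubai, Lima]
Visit Accra → queue [Porto, Milan, Quito, Perth, Paris, Kigali, Dubai, Lima]
Visit Porto → queue [Milan, Quito, Perth, Paris, Kigali, Dubai, Lima]
Visit Milan; enqueue Manila → queue [Quito, Perth, Paris, Kigali, Dubai, Lima, Manila]
Visit Quito → queue [Perth, Paris, Kigali, Dubai, Lima, Manila]
Visit Perth → queue [Paris, Kigali, Dubai, Lima, Manila]
Visit Paris → queue [Kigali, Dubai, Lima, Manila]
Visit Kigali → queue [Dubai, Lima, Manila]
Visit Dubai → queue [Lima, Manila]
Visit Lima → queue [Manila]
Visit Manila; enqueue Delhi → queue [Delhi]
Visit Delhi → queue []

Tunis → Tokyo → Oslo → Minsk → Dakar → Sofia → Riga → Cairo → Accra → Porto → Milan → Quito → Perth → Paris → Kigali → Dubai → Lima → Manila → Delhi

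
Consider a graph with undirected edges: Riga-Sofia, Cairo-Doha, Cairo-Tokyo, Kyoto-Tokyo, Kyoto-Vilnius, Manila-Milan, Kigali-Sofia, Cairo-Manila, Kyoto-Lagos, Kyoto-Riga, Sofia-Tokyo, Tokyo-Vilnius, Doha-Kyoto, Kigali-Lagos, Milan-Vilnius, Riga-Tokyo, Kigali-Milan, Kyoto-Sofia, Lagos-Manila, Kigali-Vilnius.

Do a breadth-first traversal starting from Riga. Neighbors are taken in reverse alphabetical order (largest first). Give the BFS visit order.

Riga -> Tokyo -> Sofia -> Kyoto -> Vilnius -> Cairo -> Kigali -> Lagos -> Doha -> Milan -> Manila

Visit Riga; enqueue Tokyo, Sofia, Kyoto → queue [Tokyo, Sofia, Kyoto]
Visit Tokyo; enqueue Vilnius, Cairo → queue [Sofia, Kyoto, Vilnius, Cairo]
Visit Sofia; enqueue Kigali → queue [Kyoto, Vilnius, Cairo, Kigali]
Visit Kyoto; enqueue Lagos, Doha → queue [Vilnius, Cairo, Kigali, Lagos, Doha]
Visit Vilnius; enqueue Milan → queue [Cairo, Kigali, Lagos, Doha, Milan]
Visit Cairo; enqueue Manila → queue [Kigali, Lagos, Doha, Milan, Manila]
Visit Kigali → queue [Lagos, Doha, Milan, Manila]
Visit Lagos → queue [Doha, Milan, Manila]
Visit Doha → queue [Milan, Manila]
Visit Milan → queue [Manila]
Visit Manila → queue []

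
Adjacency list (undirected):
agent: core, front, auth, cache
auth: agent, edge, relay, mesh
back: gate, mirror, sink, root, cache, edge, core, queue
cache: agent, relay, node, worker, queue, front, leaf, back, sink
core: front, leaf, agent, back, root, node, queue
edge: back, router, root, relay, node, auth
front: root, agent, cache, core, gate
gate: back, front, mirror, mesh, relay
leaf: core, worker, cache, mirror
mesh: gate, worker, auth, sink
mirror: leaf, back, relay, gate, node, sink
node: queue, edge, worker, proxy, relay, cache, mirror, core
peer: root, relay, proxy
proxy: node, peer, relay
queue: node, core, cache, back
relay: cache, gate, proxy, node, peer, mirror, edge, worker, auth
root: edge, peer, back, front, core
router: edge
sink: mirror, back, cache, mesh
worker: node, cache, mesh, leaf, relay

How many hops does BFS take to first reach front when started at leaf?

2

Level 0: leaf
Level 1: cache, core, mirror, worker
Level 2: agent, back, front, gate, mesh, node, queue, relay, root, sink
Level 3: auth, edge, peer, proxy
Level 4: router
front first appears at level 2.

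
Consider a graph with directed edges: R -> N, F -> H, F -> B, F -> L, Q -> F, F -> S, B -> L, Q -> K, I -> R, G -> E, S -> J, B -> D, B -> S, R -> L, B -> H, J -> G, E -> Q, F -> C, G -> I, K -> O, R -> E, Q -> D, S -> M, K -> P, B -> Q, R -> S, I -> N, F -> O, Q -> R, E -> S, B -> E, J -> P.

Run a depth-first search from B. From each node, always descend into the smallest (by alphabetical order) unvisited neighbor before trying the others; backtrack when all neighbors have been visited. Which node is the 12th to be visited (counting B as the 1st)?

Visit B
B → D
B → E
E → Q
Q → F
F → C
F → H
F → L
F → O
F → S
S → J
J → G
G → I
I → N
I → R
J → P
S → M
Q → K

Visit order: B, D, E, Q, F, C, H, L, O, S, J, G, I, N, R, P, M, K

G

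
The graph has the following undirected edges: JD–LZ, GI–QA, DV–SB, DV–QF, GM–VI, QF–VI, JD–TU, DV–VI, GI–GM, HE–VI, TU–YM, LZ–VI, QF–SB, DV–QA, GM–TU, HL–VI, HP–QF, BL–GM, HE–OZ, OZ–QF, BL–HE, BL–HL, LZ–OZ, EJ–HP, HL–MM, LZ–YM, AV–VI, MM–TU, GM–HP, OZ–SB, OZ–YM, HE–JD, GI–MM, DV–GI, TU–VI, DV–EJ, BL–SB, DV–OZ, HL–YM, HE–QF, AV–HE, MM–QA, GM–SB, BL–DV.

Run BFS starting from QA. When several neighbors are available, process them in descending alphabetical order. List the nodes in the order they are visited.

Visit QA; enqueue MM, GI, DV → queue [MM, GI, DV]
Visit MM; enqueue TU, HL → queue [GI, DV, TU, HL]
Visit GI; enqueue GM → queue [DV, TU, HL, GM]
Visit DV; enqueue VI, SB, QF, OZ, EJ, BL → queue [TU, HL, GM, VI, SB, QF, OZ, EJ, BL]
Visit TU; enqueue YM, JD → queue [HL, GM, VI, SB, QF, OZ, EJ, BL, YM, JD]
Visit HL → queue [GM, VI, SB, QF, OZ, EJ, BL, YM, JD]
Visit GM; enqueue HP → queue [VI, SB, QF, OZ, EJ, BL, YM, JD, HP]
Visit VI; enqueue LZ, HE, AV → queue [SB, QF, OZ, EJ, BL, YM, JD, HP, LZ, HE, AV]
Visit SB → queue [QF, OZ, EJ, BL, YM, JD, HP, LZ, HE, AV]
Visit QF → queue [OZ, EJ, BL, YM, JD, HP, LZ, HE, AV]
Visit OZ → queue [EJ, BL, YM, JD, HP, LZ, HE, AV]
Visit EJ → queue [BL, YM, JD, HP, LZ, HE, AV]
Visit BL → queue [YM, JD, HP, LZ, HE, AV]
Visit YM → queue [JD, HP, LZ, HE, AV]
Visit JD → queue [HP, LZ, HE, AV]
Visit HP → queue [LZ, HE, AV]
Visit LZ → queue [HE, AV]
Visit HE → queue [AV]
Visit AV → queue []

QA MM GI DV TU HL GM VI SB QF OZ EJ BL YM JD HP LZ HE AV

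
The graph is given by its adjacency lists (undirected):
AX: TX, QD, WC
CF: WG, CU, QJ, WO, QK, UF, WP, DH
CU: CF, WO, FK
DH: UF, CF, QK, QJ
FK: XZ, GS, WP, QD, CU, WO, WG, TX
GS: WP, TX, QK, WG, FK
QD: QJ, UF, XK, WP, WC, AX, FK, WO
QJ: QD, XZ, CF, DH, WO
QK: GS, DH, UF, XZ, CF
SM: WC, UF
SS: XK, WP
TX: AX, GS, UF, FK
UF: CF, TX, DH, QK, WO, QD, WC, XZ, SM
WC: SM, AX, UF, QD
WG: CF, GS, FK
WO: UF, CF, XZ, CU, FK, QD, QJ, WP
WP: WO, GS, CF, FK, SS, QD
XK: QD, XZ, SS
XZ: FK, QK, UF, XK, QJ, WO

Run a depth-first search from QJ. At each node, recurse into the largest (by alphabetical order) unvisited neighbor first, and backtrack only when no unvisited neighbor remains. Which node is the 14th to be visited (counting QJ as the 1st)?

Visit QJ
QJ → XZ
XZ → XK
XK → SS
SS → WP
WP → WO
WO → UF
UF → WC
WC → SM
WC → QD
QD → FK
FK → WG
WG → GS
GS → TX
TX → AX
GS → QK
QK → DH
DH → CF
CF → CU

Visit order: QJ, XZ, XK, SS, WP, WO, UF, WC, SM, QD, FK, WG, GS, TX, AX, QK, DH, CF, CU

TX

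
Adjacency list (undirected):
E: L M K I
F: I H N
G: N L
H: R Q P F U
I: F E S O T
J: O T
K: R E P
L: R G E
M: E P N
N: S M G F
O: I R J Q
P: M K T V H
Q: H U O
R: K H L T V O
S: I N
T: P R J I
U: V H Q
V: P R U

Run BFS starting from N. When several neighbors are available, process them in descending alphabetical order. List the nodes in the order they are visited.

N, S, M, G, F, I, P, E, L, H, T, O, V, K, R, U, Q, J

Visit N; enqueue S, M, G, F → queue [S, M, G, F]
Visit S; enqueue I → queue [M, G, F, I]
Visit M; enqueue P, E → queue [G, F, I, P, E]
Visit G; enqueue L → queue [F, I, P, E, L]
Visit F; enqueue H → queue [I, P, E, L, H]
Visit I; enqueue T, O → queue [P, E, L, H, T, O]
Visit P; enqueue V, K → queue [E, L, H, T, O, V, K]
Visit E → queue [L, H, T, O, V, K]
Visit L; enqueue R → queue [H, T, O, V, K, R]
Visit H; enqueue U, Q → queue [T, O, V, K, R, U, Q]
Visit T; enqueue J → queue [O, V, K, R, U, Q, J]
Visit O → queue [V, K, R, U, Q, J]
Visit V → queue [K, R, U, Q, J]
Visit K → queue [R, U, Q, J]
Visit R → queue [U, Q, J]
Visit U → queue [Q, J]
Visit Q → queue [J]
Visit J → queue []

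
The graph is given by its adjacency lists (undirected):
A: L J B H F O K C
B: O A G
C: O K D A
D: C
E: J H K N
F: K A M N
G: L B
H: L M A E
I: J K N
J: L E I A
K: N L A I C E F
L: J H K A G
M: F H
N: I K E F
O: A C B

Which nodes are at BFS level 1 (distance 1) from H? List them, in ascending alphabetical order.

A, E, L, M

Level 0: H
Level 1: A, E, L, M
Level 2: B, C, F, G, J, K, N, O
Level 3: D, I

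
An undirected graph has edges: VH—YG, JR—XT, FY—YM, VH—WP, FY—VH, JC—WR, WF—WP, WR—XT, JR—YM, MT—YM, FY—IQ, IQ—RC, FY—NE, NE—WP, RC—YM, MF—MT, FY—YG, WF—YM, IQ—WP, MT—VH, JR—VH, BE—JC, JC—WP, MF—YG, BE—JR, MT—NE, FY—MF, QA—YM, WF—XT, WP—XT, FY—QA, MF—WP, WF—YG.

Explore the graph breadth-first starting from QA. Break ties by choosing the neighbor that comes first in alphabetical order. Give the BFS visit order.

QA → FY → YM → IQ → MF → NE → VH → YG → JR → MT → RC → WF → WP → BE → XT → JC → WR

Visit QA; enqueue FY, YM → queue [FY, YM]
Visit FY; enqueue IQ, MF, NE, VH, YG → queue [YM, IQ, MF, NE, VH, YG]
Visit YM; enqueue JR, MT, RC, WF → queue [IQ, MF, NE, VH, YG, JR, MT, RC, WF]
Visit IQ; enqueue WP → queue [MF, NE, VH, YG, JR, MT, RC, WF, WP]
Visit MF → queue [NE, VH, YG, JR, MT, RC, WF, WP]
Visit NE → queue [VH, YG, JR, MT, RC, WF, WP]
Visit VH → queue [YG, JR, MT, RC, WF, WP]
Visit YG → queue [JR, MT, RC, WF, WP]
Visit JR; enqueue BE, XT → queue [MT, RC, WF, WP, BE, XT]
Visit MT → queue [RC, WF, WP, BE, XT]
Visit RC → queue [WF, WP, BE, XT]
Visit WF → queue [WP, BE, XT]
Visit WP; enqueue JC → queue [BE, XT, JC]
Visit BE → queue [XT, JC]
Visit XT; enqueue WR → queue [JC, WR]
Visit JC → queue [WR]
Visit WR → queue []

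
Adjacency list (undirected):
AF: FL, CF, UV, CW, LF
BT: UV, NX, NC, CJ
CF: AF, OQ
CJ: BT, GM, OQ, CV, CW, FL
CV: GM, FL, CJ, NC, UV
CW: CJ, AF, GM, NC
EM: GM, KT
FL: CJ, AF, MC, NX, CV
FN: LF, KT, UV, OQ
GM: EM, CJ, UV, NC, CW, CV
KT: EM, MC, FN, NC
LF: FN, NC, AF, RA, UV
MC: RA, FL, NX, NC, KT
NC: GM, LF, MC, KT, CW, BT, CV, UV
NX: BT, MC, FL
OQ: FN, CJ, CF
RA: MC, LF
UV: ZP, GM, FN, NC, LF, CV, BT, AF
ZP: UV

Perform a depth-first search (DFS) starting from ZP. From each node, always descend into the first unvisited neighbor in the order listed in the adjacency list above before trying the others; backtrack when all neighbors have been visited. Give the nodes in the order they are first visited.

ZP, UV, GM, EM, KT, MC, RA, LF, FN, OQ, CJ, BT, NX, FL, AF, CF, CW, NC, CV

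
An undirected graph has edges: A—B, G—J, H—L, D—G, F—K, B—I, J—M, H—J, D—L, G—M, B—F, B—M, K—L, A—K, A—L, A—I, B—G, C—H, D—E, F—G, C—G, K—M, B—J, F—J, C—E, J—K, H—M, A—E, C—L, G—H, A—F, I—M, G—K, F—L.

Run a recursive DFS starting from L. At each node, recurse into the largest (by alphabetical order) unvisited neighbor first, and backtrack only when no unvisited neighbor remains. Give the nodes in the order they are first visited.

L → K → M → J → H → G → F → B → I → A → E → D → C

Visit L
L → K
K → M
M → J
J → H
H → G
G → F
F → B
B → I
I → A
A → E
E → D
E → C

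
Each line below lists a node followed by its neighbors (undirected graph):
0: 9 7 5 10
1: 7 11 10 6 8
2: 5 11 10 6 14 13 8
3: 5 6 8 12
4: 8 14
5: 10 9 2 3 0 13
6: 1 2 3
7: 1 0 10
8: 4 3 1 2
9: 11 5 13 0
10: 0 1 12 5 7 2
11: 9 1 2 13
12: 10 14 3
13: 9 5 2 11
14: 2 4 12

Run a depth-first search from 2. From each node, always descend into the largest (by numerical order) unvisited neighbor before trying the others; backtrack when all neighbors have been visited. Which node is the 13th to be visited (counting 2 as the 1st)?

Visit 2
2 → 14
14 → 12
12 → 10
10 → 7
7 → 1
1 → 11
11 → 13
13 → 9
9 → 5
5 → 3
3 → 8
8 → 4
3 → 6
5 → 0

Visit order: 2, 14, 12, 10, 7, 1, 11, 13, 9, 5, 3, 8, 4, 6, 0

4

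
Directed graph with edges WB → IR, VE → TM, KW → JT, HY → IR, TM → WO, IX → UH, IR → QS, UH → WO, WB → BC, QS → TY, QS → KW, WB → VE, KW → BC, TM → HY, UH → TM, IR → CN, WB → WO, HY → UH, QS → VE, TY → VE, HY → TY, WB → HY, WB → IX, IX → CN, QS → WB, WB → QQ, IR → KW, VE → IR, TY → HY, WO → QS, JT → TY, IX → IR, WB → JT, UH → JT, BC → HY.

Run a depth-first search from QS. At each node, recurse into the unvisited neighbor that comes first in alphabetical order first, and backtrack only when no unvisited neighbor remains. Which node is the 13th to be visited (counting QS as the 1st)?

Visit QS
QS → KW
KW → BC
BC → HY
HY → IR
IR → CN
HY → TY
TY → VE
VE → TM
TM → WO
HY → UH
UH → JT
QS → WB
WB → IX
WB → QQ

Visit order: QS, KW, BC, HY, IR, CN, TY, VE, TM, WO, UH, JT, WB, IX, QQ

WB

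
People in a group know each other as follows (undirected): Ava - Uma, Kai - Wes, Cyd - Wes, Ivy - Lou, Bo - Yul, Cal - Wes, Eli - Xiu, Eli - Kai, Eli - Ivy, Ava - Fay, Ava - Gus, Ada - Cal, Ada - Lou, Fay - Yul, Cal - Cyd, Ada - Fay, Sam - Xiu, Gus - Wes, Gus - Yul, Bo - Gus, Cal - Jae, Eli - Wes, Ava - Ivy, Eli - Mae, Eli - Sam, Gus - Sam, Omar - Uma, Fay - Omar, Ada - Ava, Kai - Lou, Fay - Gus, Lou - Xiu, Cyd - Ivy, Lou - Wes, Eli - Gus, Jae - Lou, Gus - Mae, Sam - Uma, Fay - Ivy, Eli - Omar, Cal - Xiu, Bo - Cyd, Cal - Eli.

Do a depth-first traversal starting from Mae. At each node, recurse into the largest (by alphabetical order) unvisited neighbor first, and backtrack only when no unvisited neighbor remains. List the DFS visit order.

Mae Gus Yul Fay Omar Uma Sam Xiu Lou Wes Kai Eli Ivy Cyd Cal Jae Ada Ava Bo

Visit Mae
Mae → Gus
Gus → Yul
Yul → Fay
Fay → Omar
Omar → Uma
Uma → Sam
Sam → Xiu
Xiu → Lou
Lou → Wes
Wes → Kai
Kai → Eli
Eli → Ivy
Ivy → Cyd
Cyd → Cal
Cal → Jae
Cal → Ada
Ada → Ava
Cyd → Bo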